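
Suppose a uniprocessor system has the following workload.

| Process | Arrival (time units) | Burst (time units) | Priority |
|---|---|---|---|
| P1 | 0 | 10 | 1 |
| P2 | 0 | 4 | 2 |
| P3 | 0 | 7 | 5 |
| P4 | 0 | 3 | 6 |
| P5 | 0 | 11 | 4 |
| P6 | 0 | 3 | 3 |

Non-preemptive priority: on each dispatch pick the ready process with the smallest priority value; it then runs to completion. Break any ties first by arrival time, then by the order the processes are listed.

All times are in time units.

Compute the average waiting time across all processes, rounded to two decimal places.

Timeline: | P1 0-10 | P2 10-14 | P6 14-17 | P5 17-28 | P3 28-35 | P4 35-38 |
Completion: P1=10  P2=14  P3=35  P4=38  P5=28  P6=17
Turnaround (C−A): P1=10  P2=14  P3=35  P4=38  P5=28  P6=17
Waiting times: P1=0, P2=10, P3=28, P4=35, P5=17, P6=14
Average waiting = (0+10+28+35+17+14) / 6 = 104/6 = 17.33

17.33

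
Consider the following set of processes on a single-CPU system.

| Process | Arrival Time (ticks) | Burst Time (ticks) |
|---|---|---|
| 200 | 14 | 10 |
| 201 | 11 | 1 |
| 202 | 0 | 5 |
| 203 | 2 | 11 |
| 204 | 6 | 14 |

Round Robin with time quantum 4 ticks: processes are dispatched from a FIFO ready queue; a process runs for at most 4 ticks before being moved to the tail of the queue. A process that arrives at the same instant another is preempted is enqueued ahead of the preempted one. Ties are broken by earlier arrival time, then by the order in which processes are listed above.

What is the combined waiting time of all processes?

62

Gantt: | 202 0-4 | 203 4-8 | 202 8-9 | 204 9-13 | 203 13-17 | 201 17-18 | 204 18-22 | 200 22-26 | 203 26-29 | 204 29-33 | 200 33-37 | 204 37-39 | 200 39-41 |
Completion: 200=41  201=18  202=9  203=29  204=39
Turnaround (C−A): 200=27  201=7  202=9  203=27  204=33
Waiting = turnaround − burst: 200=17, 201=6, 202=4, 203=16, 204=19
Total waiting = 17 + 6 + 4 + 16 + 19 = 62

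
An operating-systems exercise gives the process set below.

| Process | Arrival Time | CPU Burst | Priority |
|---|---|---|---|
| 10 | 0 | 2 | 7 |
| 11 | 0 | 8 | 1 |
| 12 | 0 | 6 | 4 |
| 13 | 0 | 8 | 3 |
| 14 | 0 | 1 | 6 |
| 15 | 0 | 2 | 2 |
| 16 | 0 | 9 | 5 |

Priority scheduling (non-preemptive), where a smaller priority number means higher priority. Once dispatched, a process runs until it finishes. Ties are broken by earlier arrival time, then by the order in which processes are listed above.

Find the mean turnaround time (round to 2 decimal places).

23.29

Schedule: | 11 0-8 | 15 8-10 | 13 10-18 | 12 18-24 | 16 24-33 | 14 33-34 | 10 34-36 |
Completion: 10=36  11=8  12=24  13=18  14=34  15=10  16=33
Turnaround (C−A): 10=36  11=8  12=24  13=18  14=34  15=10  16=33
Turnaround times: 10=36, 11=8, 12=24, 13=18, 14=34, 15=10, 16=33
Average turnaround = (36+8+24+18+34+10+33) / 7 = 163/7 = 23.29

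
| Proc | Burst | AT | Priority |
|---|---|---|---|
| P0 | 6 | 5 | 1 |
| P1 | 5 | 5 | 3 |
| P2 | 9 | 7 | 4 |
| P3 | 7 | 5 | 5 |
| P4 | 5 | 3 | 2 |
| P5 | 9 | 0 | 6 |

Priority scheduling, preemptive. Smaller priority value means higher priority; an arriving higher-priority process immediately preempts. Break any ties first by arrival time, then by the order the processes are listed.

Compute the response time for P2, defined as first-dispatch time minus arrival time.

Schedule: | P5 0-3 | P4 3-5 | P0 5-11 | P4 11-14 | P1 14-19 | P2 19-28 | P3 28-35 | P5 35-41 |
Completion: P0=11  P1=19  P2=28  P3=35  P4=14  P5=41
Turnaround (C−A): P0=6  P1=14  P2=21  P3=30  P4=11  P5=41
Response(P2) = first start − arrival = 19 − 7 = 12

12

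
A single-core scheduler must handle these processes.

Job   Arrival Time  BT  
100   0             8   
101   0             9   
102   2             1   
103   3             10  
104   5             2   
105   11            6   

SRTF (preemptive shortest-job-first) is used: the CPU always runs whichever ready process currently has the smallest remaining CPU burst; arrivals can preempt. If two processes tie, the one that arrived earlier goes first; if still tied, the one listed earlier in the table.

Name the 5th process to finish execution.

Schedule: | 100 0-2 | 102 2-3 | 100 3-5 | 104 5-7 | 100 7-11 | 105 11-17 | 101 17-26 | 103 26-36 |
Completion: 100=11  101=26  102=3  103=36  104=7  105=17
Turnaround (C−A): 100=11  101=26  102=1  103=33  104=2  105=6
Finish order: 102 → 104 → 100 → 105 → 101 → 103

101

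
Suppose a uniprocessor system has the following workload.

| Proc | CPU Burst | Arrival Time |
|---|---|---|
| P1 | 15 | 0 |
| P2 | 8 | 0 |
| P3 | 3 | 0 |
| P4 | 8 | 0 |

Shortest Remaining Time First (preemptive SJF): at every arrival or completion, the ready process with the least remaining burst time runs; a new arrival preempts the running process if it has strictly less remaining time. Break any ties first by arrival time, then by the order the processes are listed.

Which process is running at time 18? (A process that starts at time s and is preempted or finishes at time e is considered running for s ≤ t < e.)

Gantt: | P3 0-3 | P2 3-11 | P4 11-19 | P1 19-34 |
Completion: P1=34  P2=11  P3=3  P4=19
Turnaround (C−A): P1=34  P2=11  P3=3  P4=19

P4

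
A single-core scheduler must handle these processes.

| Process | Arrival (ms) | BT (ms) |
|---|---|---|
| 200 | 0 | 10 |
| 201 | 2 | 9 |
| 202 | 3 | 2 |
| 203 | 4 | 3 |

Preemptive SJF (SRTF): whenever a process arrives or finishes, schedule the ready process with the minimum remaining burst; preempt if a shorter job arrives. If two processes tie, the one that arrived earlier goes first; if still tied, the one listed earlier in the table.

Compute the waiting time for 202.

0

Timeline: | 200 0-3 | 202 3-5 | 203 5-8 | 200 8-15 | 201 15-24 |
Completion: 200=15  201=24  202=5  203=8
Waiting(202) = turnaround − burst = 2 − 2 = 0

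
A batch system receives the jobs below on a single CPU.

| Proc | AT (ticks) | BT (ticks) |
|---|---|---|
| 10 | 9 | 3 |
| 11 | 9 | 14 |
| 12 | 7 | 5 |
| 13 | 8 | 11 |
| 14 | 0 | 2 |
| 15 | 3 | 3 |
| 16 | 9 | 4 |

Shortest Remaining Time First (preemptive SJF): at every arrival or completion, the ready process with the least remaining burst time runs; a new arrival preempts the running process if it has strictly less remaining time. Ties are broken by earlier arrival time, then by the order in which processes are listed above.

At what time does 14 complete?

2

Schedule: | 14 0-2 | idle 2-3 | 15 3-6 | idle 6-7 | 12 7-12 | 10 12-15 | 16 15-19 | 13 19-30 | 11 30-44 |
Completion: 10=15  11=44  12=12  13=30  14=2  15=6  16=19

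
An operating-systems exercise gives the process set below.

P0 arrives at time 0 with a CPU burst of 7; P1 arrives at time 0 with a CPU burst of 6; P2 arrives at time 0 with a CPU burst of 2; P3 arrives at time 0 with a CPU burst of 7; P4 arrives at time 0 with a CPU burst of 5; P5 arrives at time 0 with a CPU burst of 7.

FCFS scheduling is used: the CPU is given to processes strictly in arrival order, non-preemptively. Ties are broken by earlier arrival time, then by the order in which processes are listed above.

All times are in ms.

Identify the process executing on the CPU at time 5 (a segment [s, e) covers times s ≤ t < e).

Gantt: | P0 0-7 | P1 7-13 | P2 13-15 | P3 15-22 | P4 22-27 | P5 27-34 |
Completion: P0=7  P1=13  P2=15  P3=22  P4=27  P5=34

P0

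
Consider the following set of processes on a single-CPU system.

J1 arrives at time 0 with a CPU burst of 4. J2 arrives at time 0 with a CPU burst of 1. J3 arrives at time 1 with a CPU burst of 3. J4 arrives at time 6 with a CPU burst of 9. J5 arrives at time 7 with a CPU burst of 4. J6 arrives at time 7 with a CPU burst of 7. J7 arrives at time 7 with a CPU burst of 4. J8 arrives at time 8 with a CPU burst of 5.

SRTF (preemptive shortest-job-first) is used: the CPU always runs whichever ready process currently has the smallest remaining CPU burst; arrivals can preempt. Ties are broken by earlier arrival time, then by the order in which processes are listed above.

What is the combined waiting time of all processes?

Schedule: | J2 0-1 | J3 1-4 | J1 4-8 | J5 8-12 | J7 12-16 | J8 16-21 | J6 21-28 | J4 28-37 |
Completion: J1=8  J2=1  J3=4  J4=37  J5=12  J6=28  J7=16  J8=21
Turnaround (C−A): J1=8  J2=1  J3=3  J4=31  J5=5  J6=21  J7=9  J8=13
Waiting = turnaround − burst: J1=4, J2=0, J3=0, J4=22, J5=1, J6=14, J7=5, J8=8
Total waiting = 4 + 0 + 0 + 22 + 1 + 14 + 5 + 8 = 54

54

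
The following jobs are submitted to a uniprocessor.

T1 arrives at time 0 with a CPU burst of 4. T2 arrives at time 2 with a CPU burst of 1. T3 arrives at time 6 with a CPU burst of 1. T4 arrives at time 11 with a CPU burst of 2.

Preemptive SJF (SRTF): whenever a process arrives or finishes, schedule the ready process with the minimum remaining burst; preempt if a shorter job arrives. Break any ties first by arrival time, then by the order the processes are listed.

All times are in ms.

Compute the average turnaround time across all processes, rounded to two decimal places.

2.25

Gantt: | T1 0-2 | T2 2-3 | T1 3-5 | idle 5-6 | T3 6-7 | idle 7-11 | T4 11-13 |
Completion: T1=5  T2=3  T3=7  T4=13
Turnaround (C−A): T1=5  T2=1  T3=1  T4=2
Turnaround times: T1=5, T2=1, T3=1, T4=2
Average turnaround = (5+1+1+2) / 4 = 9/4 = 2.25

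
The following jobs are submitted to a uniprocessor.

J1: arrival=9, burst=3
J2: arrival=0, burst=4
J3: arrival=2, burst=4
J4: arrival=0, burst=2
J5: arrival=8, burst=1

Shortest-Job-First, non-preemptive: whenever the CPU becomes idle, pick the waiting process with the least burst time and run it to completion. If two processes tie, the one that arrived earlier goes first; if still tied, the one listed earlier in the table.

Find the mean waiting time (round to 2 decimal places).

2.00

Gantt: | J4 0-2 | J2 2-6 | J3 6-10 | J5 10-11 | J1 11-14 |
Completion: J1=14  J2=6  J3=10  J4=2  J5=11
Turnaround (C−A): J1=5  J2=6  J3=8  J4=2  J5=3
Waiting times: J1=2, J2=2, J3=4, J4=0, J5=2
Average waiting = (2+2+4+0+2) / 5 = 10/5 = 2.00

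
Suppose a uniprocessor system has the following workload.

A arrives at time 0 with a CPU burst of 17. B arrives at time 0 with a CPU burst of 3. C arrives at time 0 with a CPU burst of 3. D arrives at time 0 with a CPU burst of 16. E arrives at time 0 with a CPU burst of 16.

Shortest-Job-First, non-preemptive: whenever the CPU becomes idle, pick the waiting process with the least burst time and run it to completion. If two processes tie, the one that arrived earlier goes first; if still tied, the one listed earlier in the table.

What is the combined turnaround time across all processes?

124

Timeline: | B 0-3 | C 3-6 | D 6-22 | E 22-38 | A 38-55 |
Completion: A=55  B=3  C=6  D=22  E=38
Turnaround (C−A): A=55  B=3  C=6  D=22  E=38
Turnaround = completion − arrival: A=55, B=3, C=6, D=22, E=38
Total turnaround = 55 + 3 + 6 + 22 + 38 = 124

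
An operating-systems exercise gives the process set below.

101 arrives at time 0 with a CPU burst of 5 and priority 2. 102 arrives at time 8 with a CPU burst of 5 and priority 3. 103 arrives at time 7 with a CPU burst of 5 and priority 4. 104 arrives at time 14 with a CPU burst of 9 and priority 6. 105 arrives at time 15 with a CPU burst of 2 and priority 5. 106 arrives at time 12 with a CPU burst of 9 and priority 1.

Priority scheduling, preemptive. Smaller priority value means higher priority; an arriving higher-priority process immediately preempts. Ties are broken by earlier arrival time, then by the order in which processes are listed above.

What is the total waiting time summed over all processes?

Schedule: | 101 0-5 | idle 5-7 | 103 7-8 | 102 8-12 | 106 12-21 | 102 21-22 | 103 22-26 | 105 26-28 | 104 28-37 |
Completion: 101=5  102=22  103=26  104=37  105=28  106=21
Waiting = turnaround − burst: 101=0, 102=9, 103=14, 104=14, 105=11, 106=0
Total waiting = 0 + 9 + 14 + 14 + 11 + 0 = 48

48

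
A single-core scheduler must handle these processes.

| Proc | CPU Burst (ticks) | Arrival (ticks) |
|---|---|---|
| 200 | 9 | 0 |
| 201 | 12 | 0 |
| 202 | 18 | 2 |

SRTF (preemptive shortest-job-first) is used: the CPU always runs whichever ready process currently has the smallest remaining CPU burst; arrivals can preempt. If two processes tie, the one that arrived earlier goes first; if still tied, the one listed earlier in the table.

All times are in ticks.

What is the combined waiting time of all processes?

28

Timeline: | 200 0-9 | 201 9-21 | 202 21-39 |
Completion: 200=9  201=21  202=39
Turnaround (C−A): 200=9  201=21  202=37
Waiting = turnaround − burst: 200=0, 201=9, 202=19
Total waiting = 0 + 9 + 19 = 28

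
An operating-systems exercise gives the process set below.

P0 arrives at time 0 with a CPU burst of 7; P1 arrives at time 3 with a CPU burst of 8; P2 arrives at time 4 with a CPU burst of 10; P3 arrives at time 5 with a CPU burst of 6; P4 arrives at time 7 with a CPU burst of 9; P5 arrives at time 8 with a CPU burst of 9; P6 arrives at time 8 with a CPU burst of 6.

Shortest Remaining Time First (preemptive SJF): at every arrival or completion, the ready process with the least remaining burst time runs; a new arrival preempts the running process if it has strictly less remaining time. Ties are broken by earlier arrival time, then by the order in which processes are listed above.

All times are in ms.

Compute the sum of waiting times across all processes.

112

Timeline: | P0 0-7 | P3 7-13 | P6 13-19 | P1 19-27 | P4 27-36 | P5 36-45 | P2 45-55 |
Completion: P0=7  P1=27  P2=55  P3=13  P4=36  P5=45  P6=19
Turnaround (C−A): P0=7  P1=24  P2=51  P3=8  P4=29  P5=37  P6=11
Waiting = turnaround − burst: P0=0, P1=16, P2=41, P3=2, P4=20, P5=28, P6=5
Total waiting = 0 + 16 + 41 + 2 + 20 + 28 + 5 = 112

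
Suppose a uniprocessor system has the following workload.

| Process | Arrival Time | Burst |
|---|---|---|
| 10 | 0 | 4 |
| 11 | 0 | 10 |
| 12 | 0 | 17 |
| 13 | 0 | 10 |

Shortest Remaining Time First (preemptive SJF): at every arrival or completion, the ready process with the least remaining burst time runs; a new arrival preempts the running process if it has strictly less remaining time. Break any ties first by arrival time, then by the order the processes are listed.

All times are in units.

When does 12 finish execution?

41

Gantt: | 10 0-4 | 11 4-14 | 13 14-24 | 12 24-41 |
Completion: 10=4  11=14  12=41  13=24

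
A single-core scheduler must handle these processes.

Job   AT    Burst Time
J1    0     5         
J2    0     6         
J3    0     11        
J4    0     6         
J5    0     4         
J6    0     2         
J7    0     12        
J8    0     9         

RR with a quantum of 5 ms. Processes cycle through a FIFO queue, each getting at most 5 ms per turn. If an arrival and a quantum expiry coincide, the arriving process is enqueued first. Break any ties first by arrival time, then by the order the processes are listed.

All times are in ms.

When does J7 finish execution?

Schedule: | J1 0-5 | J2 5-10 | J3 10-15 | J4 15-20 | J5 20-24 | J6 24-26 | J7 26-31 | J8 31-36 | J2 36-37 | J3 37-42 | J4 42-43 | J7 43-48 | J8 48-52 | J3 52-53 | J7 53-55 |
Completion: J1=5  J2=37  J3=53  J4=43  J5=24  J6=26  J7=55  J8=52

55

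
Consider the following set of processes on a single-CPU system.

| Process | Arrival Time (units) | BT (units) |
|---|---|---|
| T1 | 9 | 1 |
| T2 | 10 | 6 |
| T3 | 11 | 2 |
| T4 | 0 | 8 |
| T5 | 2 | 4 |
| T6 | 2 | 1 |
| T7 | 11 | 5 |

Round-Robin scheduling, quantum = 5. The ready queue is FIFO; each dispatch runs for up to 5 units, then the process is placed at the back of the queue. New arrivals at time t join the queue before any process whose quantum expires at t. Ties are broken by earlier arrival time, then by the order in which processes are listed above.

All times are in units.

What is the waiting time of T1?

4

Timeline: | T4 0-5 | T5 5-9 | T6 9-10 | T4 10-13 | T1 13-14 | T2 14-19 | T3 19-21 | T7 21-26 | T2 26-27 |
Completion: T1=14  T2=27  T3=21  T4=13  T5=9  T6=10  T7=26
Turnaround (C−A): T1=5  T2=17  T3=10  T4=13  T5=7  T6=8  T7=15
Waiting(T1) = turnaround − burst = 5 − 1 = 4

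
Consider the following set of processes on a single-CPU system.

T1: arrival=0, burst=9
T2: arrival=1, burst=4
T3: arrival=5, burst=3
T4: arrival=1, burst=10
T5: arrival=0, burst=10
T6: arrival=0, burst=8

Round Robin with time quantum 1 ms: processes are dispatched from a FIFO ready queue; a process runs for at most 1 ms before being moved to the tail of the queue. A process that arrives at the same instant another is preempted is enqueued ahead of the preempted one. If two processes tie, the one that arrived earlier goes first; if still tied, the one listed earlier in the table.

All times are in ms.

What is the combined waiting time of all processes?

157

Schedule: | T1 0-1 | T5 1-2 | T6 2-3 | T2 3-4 | T4 4-5 | T1 5-6 | T5 6-7 | T6 7-8 | T2 8-9 | T3 9-10 | T4 10-11 | T1 11-12 | T5 12-13 | T6 13-14 | T2 14-15 | T3 15-16 | T4 16-17 | T1 17-18 | T5 18-19 | T6 19-20 | T2 20-21 | T3 21-22 | T4 22-23 | T1 23-24 | T5 24-25 | T6 25-26 | T4 26-27 | T1 27-28 | T5 28-29 | T6 29-30 | T4 30-31 | T1 31-32 | T5 32-33 | T6 33-34 | T4 34-35 | T1 35-36 | T5 36-37 | T6 37-38 | T4 38-39 | T1 39-40 | T5 40-41 | T4 41-42 | T5 42-43 | T4 43-44 |
Completion: T1=40  T2=21  T3=22  T4=44  T5=43  T6=38
Waiting = turnaround − burst: T1=31, T2=16, T3=14, T4=33, T5=33, T6=30
Total waiting = 31 + 16 + 14 + 33 + 33 + 30 = 157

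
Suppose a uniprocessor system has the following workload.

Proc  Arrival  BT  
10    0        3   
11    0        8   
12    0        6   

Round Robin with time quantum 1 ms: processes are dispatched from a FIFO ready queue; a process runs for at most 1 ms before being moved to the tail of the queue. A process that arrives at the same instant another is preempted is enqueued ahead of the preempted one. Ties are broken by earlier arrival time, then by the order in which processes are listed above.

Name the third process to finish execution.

Schedule: | 10 0-1 | 11 1-2 | 12 2-3 | 10 3-4 | 11 4-5 | 12 5-6 | 10 6-7 | 11 7-8 | 12 8-9 | 11 9-10 | 12 10-11 | 11 11-12 | 12 12-13 | 11 13-14 | 12 14-15 | 11 15-17 |
Completion: 10=7  11=17  12=15
Turnaround (C−A): 10=7  11=17  12=15
Finish order: 10 → 12 → 11

11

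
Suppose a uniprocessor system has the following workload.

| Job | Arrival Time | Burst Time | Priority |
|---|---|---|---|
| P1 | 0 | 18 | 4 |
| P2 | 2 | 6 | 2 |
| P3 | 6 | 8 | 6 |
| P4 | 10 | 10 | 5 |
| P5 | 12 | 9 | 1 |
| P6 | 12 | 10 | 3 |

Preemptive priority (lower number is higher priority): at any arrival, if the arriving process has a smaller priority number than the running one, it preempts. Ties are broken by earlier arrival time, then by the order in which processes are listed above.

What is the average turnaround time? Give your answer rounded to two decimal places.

29.17

Schedule: | P1 0-2 | P2 2-8 | P1 8-12 | P5 12-21 | P6 21-31 | P1 31-43 | P4 43-53 | P3 53-61 |
Completion: P1=43  P2=8  P3=61  P4=53  P5=21  P6=31
Turnaround (C−A): P1=43  P2=6  P3=55  P4=43  P5=9  P6=19
Turnaround times: P1=43, P2=6, P3=55, P4=43, P5=9, P6=19
Average turnaround = (43+6+55+43+9+19) / 6 = 175/6 = 29.17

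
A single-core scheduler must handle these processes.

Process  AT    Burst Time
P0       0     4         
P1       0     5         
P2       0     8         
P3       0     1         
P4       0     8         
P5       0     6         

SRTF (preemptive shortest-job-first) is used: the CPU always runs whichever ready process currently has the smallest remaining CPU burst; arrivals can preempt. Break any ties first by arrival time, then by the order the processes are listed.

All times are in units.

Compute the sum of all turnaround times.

88

Schedule: | P3 0-1 | P0 1-5 | P1 5-10 | P5 10-16 | P2 16-24 | P4 24-32 |
Completion: P0=5  P1=10  P2=24  P3=1  P4=32  P5=16
Turnaround (C−A): P0=5  P1=10  P2=24  P3=1  P4=32  P5=16
Turnaround = completion − arrival: P0=5, P1=10, P2=24, P3=1, P4=32, P5=16
Total turnaround = 5 + 10 + 24 + 1 + 32 + 16 = 88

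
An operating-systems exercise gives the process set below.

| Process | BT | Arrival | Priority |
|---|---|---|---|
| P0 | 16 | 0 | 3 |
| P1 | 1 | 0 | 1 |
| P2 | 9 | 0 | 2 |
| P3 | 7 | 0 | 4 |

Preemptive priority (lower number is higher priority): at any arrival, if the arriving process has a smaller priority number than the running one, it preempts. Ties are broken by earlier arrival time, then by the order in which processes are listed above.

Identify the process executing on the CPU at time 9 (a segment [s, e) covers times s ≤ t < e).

P2

Gantt: | P1 0-1 | P2 1-10 | P0 10-26 | P3 26-33 |
Completion: P0=26  P1=1  P2=10  P3=33
Turnaround (C−A): P0=26  P1=1  P2=10  P3=33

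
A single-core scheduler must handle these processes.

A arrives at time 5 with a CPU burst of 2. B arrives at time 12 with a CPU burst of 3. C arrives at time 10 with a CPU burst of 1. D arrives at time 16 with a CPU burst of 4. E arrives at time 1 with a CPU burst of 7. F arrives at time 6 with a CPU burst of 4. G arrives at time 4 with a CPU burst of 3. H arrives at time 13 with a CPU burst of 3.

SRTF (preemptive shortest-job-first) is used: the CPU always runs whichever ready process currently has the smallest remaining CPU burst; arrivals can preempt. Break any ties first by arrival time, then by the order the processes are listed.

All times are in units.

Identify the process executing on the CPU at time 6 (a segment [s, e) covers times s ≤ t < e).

Schedule: | idle 0-1 | E 1-4 | G 4-7 | A 7-9 | E 9-10 | C 10-11 | E 11-14 | B 14-17 | H 17-20 | F 20-24 | D 24-28 |
Completion: A=9  B=17  C=11  D=28  E=14  F=24  G=7  H=20

G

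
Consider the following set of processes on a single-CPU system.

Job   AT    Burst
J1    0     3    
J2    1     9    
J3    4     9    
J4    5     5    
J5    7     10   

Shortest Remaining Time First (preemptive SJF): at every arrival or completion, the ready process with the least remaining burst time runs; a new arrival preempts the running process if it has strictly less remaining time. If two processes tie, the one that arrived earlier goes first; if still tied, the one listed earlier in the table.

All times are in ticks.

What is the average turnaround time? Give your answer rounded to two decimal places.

15.00

Gantt: | J1 0-3 | J2 3-5 | J4 5-10 | J2 10-17 | J3 17-26 | J5 26-36 |
Completion: J1=3  J2=17  J3=26  J4=10  J5=36
Turnaround times: J1=3, J2=16, J3=22, J4=5, J5=29
Average turnaround = (3+16+22+5+29) / 5 = 75/5 = 15.00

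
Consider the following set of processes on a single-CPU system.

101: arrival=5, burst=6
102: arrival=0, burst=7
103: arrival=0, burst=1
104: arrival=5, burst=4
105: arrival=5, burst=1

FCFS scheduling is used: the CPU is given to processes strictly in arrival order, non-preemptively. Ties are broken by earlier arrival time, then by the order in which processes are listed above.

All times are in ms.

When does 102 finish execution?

Gantt: | 102 0-7 | 103 7-8 | 101 8-14 | 104 14-18 | 105 18-19 |
Completion: 101=14  102=7  103=8  104=18  105=19

7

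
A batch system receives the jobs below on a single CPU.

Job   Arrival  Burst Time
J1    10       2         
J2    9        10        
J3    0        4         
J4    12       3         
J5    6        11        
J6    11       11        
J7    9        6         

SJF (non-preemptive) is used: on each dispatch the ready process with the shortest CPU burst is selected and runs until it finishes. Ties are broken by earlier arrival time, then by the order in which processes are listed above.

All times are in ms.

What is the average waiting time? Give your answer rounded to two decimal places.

Schedule: | J3 0-4 | idle 4-6 | J5 6-17 | J1 17-19 | J4 19-22 | J7 22-28 | J2 28-38 | J6 38-49 |
Completion: J1=19  J2=38  J3=4  J4=22  J5=17  J6=49  J7=28
Waiting times: J1=7, J2=19, J3=0, J4=7, J5=0, J6=27, J7=13
Average waiting = (7+19+0+7+0+27+13) / 7 = 73/7 = 10.43

10.43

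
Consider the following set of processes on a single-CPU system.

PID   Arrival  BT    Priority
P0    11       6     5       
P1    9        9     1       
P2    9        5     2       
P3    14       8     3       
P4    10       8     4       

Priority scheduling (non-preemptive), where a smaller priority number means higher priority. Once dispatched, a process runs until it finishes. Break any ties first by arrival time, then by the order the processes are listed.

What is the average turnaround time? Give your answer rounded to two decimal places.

Timeline: | idle 0-9 | P1 9-18 | P2 18-23 | P3 23-31 | P4 31-39 | P0 39-45 |
Completion: P0=45  P1=18  P2=23  P3=31  P4=39
Turnaround (C−A): P0=34  P1=9  P2=14  P3=17  P4=29
Turnaround times: P0=34, P1=9, P2=14, P3=17, P4=29
Average turnaround = (34+9+14+17+29) / 5 = 103/5 = 20.60

20.60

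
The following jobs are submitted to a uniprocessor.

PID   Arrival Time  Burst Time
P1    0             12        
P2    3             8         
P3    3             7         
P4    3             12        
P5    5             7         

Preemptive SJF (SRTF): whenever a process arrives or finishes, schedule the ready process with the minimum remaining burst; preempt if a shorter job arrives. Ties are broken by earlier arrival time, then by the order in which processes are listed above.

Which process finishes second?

Timeline: | P1 0-3 | P3 3-10 | P5 10-17 | P2 17-25 | P1 25-34 | P4 34-46 |
Completion: P1=34  P2=25  P3=10  P4=46  P5=17
Finish order: P3 → P5 → P2 → P1 → P4

P5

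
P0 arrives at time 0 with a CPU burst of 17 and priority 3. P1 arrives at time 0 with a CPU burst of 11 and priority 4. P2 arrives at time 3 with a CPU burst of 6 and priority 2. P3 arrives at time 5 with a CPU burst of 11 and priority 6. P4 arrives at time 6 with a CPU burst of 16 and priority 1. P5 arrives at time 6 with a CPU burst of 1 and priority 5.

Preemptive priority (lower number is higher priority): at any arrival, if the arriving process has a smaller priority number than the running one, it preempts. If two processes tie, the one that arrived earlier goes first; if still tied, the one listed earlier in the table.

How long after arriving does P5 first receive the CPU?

Schedule: | P0 0-3 | P2 3-6 | P4 6-22 | P2 22-25 | P0 25-39 | P1 39-50 | P5 50-51 | P3 51-62 |
Completion: P0=39  P1=50  P2=25  P3=62  P4=22  P5=51
Response(P5) = first start − arrival = 50 − 6 = 44

44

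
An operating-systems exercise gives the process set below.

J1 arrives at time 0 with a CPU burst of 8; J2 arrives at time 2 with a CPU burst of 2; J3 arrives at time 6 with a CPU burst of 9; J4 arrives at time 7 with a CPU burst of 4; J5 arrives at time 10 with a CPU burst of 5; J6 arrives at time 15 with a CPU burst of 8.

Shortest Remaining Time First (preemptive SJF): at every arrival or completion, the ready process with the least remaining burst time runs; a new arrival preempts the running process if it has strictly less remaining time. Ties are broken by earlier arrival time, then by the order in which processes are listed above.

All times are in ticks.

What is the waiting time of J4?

3

Timeline: | J1 0-2 | J2 2-4 | J1 4-10 | J4 10-14 | J5 14-19 | J6 19-27 | J3 27-36 |
Completion: J1=10  J2=4  J3=36  J4=14  J5=19  J6=27
Waiting(J4) = turnaround − burst = 7 − 4 = 3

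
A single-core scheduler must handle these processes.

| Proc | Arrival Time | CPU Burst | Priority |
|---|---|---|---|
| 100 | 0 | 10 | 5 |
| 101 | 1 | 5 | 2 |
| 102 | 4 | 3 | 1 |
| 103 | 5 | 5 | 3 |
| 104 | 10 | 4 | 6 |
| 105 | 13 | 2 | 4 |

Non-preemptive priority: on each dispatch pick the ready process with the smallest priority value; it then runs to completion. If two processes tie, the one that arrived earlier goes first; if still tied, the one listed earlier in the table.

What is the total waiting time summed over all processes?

56

Schedule: | 100 0-10 | 102 10-13 | 101 13-18 | 103 18-23 | 105 23-25 | 104 25-29 |
Completion: 100=10  101=18  102=13  103=23  104=29  105=25
Waiting = turnaround − burst: 100=0, 101=12, 102=6, 103=13, 104=15, 105=10
Total waiting = 0 + 12 + 6 + 13 + 15 + 10 = 56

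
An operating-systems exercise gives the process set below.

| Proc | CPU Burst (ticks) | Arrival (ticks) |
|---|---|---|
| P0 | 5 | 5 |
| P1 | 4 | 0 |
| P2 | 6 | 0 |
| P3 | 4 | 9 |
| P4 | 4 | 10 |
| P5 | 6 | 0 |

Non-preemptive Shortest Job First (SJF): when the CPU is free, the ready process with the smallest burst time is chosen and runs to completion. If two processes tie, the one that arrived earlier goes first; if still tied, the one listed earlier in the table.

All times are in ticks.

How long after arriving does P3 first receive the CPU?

Gantt: | P1 0-4 | P2 4-10 | P3 10-14 | P4 14-18 | P0 18-23 | P5 23-29 |
Completion: P0=23  P1=4  P2=10  P3=14  P4=18  P5=29
Turnaround (C−A): P0=18  P1=4  P2=10  P3=5  P4=8  P5=29
Response(P3) = first start − arrival = 10 − 9 = 1

1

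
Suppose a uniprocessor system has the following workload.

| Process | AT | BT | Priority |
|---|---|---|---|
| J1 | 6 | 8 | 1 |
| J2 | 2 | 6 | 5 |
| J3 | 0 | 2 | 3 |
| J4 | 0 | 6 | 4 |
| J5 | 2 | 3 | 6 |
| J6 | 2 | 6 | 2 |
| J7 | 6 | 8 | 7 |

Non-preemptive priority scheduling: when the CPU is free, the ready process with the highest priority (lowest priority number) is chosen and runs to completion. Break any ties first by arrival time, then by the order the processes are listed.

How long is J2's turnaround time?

26

Timeline: | J3 0-2 | J6 2-8 | J1 8-16 | J4 16-22 | J2 22-28 | J5 28-31 | J7 31-39 |
Completion: J1=16  J2=28  J3=2  J4=22  J5=31  J6=8  J7=39
Turnaround (C−A): J1=10  J2=26  J3=2  J4=22  J5=29  J6=6  J7=33
Turnaround(J2) = completion − arrival = 28 − 2 = 26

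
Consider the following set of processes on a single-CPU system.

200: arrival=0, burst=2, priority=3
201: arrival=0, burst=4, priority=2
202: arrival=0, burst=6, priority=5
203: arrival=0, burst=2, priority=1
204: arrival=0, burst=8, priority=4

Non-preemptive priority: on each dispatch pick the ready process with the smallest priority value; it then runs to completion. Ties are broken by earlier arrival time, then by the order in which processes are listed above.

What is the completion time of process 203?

Gantt: | 203 0-2 | 201 2-6 | 200 6-8 | 204 8-16 | 202 16-22 |
Completion: 200=8  201=6  202=22  203=2  204=16

2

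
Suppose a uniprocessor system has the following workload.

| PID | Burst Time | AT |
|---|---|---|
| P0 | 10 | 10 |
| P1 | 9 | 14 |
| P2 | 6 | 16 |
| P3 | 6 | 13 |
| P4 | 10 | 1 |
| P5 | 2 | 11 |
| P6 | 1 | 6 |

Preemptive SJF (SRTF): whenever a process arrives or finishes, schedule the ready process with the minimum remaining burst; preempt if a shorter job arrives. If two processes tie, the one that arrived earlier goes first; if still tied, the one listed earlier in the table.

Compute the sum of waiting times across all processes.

Timeline: | idle 0-1 | P4 1-6 | P6 6-7 | P4 7-12 | P5 12-14 | P3 14-20 | P2 20-26 | P1 26-35 | P0 35-45 |
Completion: P0=45  P1=35  P2=26  P3=20  P4=12  P5=14  P6=7
Turnaround (C−A): P0=35  P1=21  P2=10  P3=7  P4=11  P5=3  P6=1
Waiting = turnaround − burst: P0=25, P1=12, P2=4, P3=1, P4=1, P5=1, P6=0
Total waiting = 25 + 12 + 4 + 1 + 1 + 1 + 0 = 44

44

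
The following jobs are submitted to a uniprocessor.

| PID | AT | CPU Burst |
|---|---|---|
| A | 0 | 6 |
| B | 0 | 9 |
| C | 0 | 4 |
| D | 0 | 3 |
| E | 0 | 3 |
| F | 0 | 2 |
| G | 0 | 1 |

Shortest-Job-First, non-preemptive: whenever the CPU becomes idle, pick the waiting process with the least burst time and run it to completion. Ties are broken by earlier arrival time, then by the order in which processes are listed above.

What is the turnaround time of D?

6

Schedule: | G 0-1 | F 1-3 | D 3-6 | E 6-9 | C 9-13 | A 13-19 | B 19-28 |
Completion: A=19  B=28  C=13  D=6  E=9  F=3  G=1
Turnaround(D) = completion − arrival = 6 − 0 = 6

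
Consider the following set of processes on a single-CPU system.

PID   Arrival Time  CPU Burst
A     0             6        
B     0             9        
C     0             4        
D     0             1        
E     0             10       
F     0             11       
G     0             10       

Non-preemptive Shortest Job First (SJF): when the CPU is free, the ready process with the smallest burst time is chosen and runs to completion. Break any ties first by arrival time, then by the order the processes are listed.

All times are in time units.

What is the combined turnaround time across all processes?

158

Timeline: | D 0-1 | C 1-5 | A 5-11 | B 11-20 | E 20-30 | G 30-40 | F 40-51 |
Completion: A=11  B=20  C=5  D=1  E=30  F=51  G=40
Turnaround (C−A): A=11  B=20  C=5  D=1  E=30  F=51  G=40
Turnaround = completion − arrival: A=11, B=20, C=5, D=1, E=30, F=51, G=40
Total turnaround = 11 + 20 + 5 + 1 + 30 + 51 + 40 = 158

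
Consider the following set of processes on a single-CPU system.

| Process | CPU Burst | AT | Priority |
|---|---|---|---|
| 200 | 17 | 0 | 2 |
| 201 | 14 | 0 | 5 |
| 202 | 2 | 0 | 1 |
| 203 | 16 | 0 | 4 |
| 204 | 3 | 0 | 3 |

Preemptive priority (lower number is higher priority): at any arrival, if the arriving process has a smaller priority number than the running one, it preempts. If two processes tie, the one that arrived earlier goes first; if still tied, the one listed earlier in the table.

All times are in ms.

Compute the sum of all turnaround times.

133

Gantt: | 202 0-2 | 200 2-19 | 204 19-22 | 203 22-38 | 201 38-52 |
Completion: 200=19  201=52  202=2  203=38  204=22
Turnaround = completion − arrival: 200=19, 201=52, 202=2, 203=38, 204=22
Total turnaround = 19 + 52 + 2 + 38 + 22 = 133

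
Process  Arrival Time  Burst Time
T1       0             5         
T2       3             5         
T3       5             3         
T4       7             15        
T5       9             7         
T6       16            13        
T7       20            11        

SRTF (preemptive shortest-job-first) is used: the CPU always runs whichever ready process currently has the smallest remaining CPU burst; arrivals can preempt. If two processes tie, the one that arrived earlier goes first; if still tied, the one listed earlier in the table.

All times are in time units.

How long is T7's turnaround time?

Gantt: | T1 0-5 | T3 5-8 | T2 8-13 | T5 13-20 | T7 20-31 | T6 31-44 | T4 44-59 |
Completion: T1=5  T2=13  T3=8  T4=59  T5=20  T6=44  T7=31
Turnaround(T7) = completion − arrival = 31 − 20 = 11

11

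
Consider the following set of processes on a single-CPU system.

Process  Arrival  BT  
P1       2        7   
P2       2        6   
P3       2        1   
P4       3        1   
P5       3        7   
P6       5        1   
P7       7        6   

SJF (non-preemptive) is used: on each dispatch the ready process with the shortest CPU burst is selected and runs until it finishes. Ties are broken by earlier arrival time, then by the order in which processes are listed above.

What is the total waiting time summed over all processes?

Timeline: | idle 0-2 | P3 2-3 | P4 3-4 | P2 4-10 | P6 10-11 | P7 11-17 | P1 17-24 | P5 24-31 |
Completion: P1=24  P2=10  P3=3  P4=4  P5=31  P6=11  P7=17
Waiting = turnaround − burst: P1=15, P2=2, P3=0, P4=0, P5=21, P6=5, P7=4
Total waiting = 15 + 2 + 0 + 0 + 21 + 5 + 4 = 47

47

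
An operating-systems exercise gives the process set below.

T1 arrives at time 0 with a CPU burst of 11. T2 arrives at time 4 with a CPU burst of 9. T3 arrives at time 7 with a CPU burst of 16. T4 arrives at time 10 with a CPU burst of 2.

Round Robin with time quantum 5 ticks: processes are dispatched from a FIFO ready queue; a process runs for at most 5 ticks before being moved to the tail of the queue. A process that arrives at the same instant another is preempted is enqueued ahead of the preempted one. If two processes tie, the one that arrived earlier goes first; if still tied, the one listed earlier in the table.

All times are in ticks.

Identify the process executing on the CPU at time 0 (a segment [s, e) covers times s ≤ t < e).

T1

Timeline: | T1 0-5 | T2 5-10 | T1 10-15 | T3 15-20 | T4 20-22 | T2 22-26 | T1 26-27 | T3 27-38 |
Completion: T1=27  T2=26  T3=38  T4=22
Turnaround (C−A): T1=27  T2=22  T3=31  T4=12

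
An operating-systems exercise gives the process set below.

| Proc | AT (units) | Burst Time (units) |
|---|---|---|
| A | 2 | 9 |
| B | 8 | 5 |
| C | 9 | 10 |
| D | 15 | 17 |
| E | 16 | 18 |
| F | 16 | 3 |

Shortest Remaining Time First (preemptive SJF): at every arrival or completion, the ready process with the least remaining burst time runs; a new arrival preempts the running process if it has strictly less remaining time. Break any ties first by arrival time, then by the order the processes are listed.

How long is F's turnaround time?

Timeline: | idle 0-2 | A 2-11 | B 11-16 | F 16-19 | C 19-29 | D 29-46 | E 46-64 |
Completion: A=11  B=16  C=29  D=46  E=64  F=19
Turnaround (C−A): A=9  B=8  C=20  D=31  E=48  F=3
Turnaround(F) = completion − arrival = 19 − 16 = 3

3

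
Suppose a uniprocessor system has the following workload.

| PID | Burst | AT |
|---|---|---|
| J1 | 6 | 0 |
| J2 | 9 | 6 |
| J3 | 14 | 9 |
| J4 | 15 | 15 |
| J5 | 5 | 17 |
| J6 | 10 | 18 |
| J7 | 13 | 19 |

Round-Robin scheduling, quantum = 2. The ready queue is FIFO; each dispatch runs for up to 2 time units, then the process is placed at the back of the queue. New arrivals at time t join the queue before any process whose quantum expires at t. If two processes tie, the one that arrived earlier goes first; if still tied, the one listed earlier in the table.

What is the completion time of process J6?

62

Schedule: | J1 0-6 | J2 6-10 | J3 10-12 | J2 12-14 | J3 14-16 | J2 16-18 | J4 18-20 | J3 20-22 | J5 22-24 | J6 24-26 | J2 26-27 | J7 27-29 | J4 29-31 | J3 31-33 | J5 33-35 | J6 35-37 | J7 37-39 | J4 39-41 | J3 41-43 | J5 43-44 | J6 44-46 | J7 46-48 | J4 48-50 | J3 50-52 | J6 52-54 | J7 54-56 | J4 56-58 | J3 58-60 | J6 60-62 | J7 62-64 | J4 64-66 | J7 66-68 | J4 68-70 | J7 70-71 | J4 71-72 |
Completion: J1=6  J2=27  J3=60  J4=72  J5=44  J6=62  J7=71
Turnaround (C−A): J1=6  J2=21  J3=51  J4=57  J5=27  J6=44  J7=52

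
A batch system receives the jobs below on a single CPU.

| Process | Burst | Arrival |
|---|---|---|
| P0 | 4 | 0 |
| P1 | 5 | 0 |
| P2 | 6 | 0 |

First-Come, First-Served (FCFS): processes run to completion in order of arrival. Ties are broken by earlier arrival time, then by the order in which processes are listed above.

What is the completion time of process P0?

4

Gantt: | P0 0-4 | P1 4-9 | P2 9-15 |
Completion: P0=4  P1=9  P2=15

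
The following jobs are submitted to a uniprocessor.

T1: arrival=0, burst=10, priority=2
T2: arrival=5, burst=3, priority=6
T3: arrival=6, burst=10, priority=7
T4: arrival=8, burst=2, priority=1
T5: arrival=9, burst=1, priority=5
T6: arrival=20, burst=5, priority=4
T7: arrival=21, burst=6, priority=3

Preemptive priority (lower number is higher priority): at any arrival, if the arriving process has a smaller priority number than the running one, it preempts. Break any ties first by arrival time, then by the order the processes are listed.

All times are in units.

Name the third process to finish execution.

T5

Schedule: | T1 0-8 | T4 8-10 | T1 10-12 | T5 12-13 | T2 13-16 | T3 16-20 | T6 20-21 | T7 21-27 | T6 27-31 | T3 31-37 |
Completion: T1=12  T2=16  T3=37  T4=10  T5=13  T6=31  T7=27
Turnaround (C−A): T1=12  T2=11  T3=31  T4=2  T5=4  T6=11  T7=6
Finish order: T4 → T1 → T5 → T2 → T7 → T6 → T3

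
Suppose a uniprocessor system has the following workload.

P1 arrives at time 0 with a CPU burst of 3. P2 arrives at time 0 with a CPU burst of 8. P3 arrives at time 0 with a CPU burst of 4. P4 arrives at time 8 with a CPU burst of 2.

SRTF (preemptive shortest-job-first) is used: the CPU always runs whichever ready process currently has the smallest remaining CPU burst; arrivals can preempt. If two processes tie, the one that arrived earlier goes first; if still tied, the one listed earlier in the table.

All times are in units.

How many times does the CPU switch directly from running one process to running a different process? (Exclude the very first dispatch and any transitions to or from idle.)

4

Gantt: | P1 0-3 | P3 3-7 | P2 7-8 | P4 8-10 | P2 10-17 |
Completion: P1=3  P2=17  P3=7  P4=10
Turnaround (C−A): P1=3  P2=17  P3=7  P4=2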